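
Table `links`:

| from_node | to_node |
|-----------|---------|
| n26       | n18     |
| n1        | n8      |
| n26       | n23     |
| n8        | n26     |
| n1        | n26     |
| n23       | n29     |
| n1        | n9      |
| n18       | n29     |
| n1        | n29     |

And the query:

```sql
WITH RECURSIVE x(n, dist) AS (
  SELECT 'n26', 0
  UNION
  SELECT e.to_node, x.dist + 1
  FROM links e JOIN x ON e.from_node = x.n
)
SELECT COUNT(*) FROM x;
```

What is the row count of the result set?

Base: (n26, dist=0).
Iteration 1: edges from {n26} -> (n18, dist=1), (n23, dist=1).
Iteration 2: edges from {n18,n23} -> (n29, dist=2). [UNION drops 1 duplicate row(s)]
Iteration 3: no outgoing edges from {n29}; recursion stops.
Total rows emitted: 4.

4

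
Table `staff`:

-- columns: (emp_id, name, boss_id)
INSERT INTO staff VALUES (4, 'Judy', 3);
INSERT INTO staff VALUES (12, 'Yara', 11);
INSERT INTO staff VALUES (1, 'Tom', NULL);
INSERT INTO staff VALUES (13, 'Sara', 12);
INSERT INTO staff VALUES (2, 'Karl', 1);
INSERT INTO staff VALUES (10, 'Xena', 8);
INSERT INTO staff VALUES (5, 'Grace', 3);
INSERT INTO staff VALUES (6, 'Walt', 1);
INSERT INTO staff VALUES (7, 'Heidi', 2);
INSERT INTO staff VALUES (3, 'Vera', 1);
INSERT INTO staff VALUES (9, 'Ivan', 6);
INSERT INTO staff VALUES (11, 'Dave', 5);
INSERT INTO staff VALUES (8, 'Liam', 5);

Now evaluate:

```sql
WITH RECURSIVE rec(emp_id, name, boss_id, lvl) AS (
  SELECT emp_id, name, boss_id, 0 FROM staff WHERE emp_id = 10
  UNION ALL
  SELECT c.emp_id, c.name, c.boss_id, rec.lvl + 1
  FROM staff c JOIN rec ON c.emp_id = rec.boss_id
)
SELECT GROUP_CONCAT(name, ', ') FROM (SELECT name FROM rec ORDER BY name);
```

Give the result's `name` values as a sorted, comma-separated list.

Base: emp_id=10 (Xena), boss_id=8, lvl 0.
Iteration 1: join on emp_id=8 -> Liam (id 8, boss_id=5, lvl 1).
Iteration 2: join on emp_id=5 -> Grace (id 5, boss_id=3, lvl 2).
Iteration 3: join on emp_id=3 -> Vera (id 3, boss_id=1, lvl 3).
Iteration 4: join on emp_id=1 -> Tom (id 1, boss_id=NULL, lvl 4).
Iteration 5: boss_id is NULL; no match; recursion stops.

Grace, Liam, Tom, Vera, Xena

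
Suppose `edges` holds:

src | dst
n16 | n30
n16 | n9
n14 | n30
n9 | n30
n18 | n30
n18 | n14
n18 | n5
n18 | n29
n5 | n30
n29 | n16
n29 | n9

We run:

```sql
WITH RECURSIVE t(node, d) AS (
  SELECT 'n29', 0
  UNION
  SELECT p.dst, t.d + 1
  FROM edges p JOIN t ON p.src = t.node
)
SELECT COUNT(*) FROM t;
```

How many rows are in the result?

6

Base: (n29, d=0).
Iteration 1: edges from {n29} -> (n16, d=1), (n9, d=1).
Iteration 2: edges from {n16,n9} -> (n30, d=2), (n9, d=2). [UNION drops 1 duplicate row(s)]
Iteration 3: edges from {n30,n9} -> (n30, d=3).
Iteration 4: no outgoing edges from {n30}; recursion stops.
Total rows emitted: 6.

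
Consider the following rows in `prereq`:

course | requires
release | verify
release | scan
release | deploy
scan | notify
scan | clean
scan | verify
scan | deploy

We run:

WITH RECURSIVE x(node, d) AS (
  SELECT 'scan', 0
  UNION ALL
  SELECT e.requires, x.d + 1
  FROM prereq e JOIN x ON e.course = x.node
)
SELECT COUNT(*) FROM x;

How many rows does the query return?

5

Base: (scan, d=0).
Iteration 1: edges from {scan} -> (clean, d=1), (deploy, d=1), (notify, d=1), (verify, d=1).
Iteration 2: no outgoing edges from {clean,deploy,notify,verify}; recursion stops.
Total rows emitted: 5.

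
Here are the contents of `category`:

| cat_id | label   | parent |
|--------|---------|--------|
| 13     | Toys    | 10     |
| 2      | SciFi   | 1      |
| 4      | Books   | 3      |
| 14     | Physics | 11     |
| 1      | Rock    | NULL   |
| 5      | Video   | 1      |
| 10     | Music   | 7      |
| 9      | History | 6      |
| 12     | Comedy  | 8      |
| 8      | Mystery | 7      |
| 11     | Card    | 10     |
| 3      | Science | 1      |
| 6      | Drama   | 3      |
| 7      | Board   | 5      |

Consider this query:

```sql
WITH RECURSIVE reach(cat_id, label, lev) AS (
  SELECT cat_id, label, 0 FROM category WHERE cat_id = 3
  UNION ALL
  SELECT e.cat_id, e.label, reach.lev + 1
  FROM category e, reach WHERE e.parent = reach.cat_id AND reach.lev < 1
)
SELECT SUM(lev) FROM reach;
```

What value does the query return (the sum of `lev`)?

Base: cat_id=3 (Science) at lev 0.
Iteration 1: rows with parent in {3} -> Books (id 4, lev 1), Drama (id 6, lev 1).
Iteration 2: lev < 1 fails for all current rows; recursion stops.
SUM(lev) = 0 + 1 + 1 = 2.

2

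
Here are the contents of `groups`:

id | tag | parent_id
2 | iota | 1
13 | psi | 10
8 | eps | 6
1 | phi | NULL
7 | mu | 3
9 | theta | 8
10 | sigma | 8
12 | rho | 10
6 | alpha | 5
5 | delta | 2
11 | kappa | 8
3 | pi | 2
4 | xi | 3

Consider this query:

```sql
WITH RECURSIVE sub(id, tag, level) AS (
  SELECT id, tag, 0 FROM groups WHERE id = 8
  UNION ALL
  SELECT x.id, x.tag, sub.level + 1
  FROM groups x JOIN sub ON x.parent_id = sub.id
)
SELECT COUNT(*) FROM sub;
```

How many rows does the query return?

6

Base: id=8 (eps) at level 0.
Iteration 1: rows with parent_id in {8} -> theta (id 9, level 1), sigma (id 10, level 1), kappa (id 11, level 1).
Iteration 2: rows with parent_id in {9,10,11} -> rho (id 12, level 2), psi (id 13, level 2).
Iteration 3: no rows with parent_id in {12,13}; recursion stops.
Total rows emitted: 6.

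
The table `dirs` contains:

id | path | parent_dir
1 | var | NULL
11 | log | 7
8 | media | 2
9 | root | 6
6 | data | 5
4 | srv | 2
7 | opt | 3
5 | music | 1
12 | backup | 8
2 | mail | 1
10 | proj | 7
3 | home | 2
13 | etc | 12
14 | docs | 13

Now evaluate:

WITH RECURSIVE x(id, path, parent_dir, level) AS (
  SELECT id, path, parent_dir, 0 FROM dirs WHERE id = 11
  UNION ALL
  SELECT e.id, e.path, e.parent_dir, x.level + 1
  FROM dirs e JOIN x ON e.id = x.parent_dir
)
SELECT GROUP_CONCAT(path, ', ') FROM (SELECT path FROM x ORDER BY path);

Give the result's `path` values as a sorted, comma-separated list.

home, log, mail, opt, var

Base: id=11 (log), parent_dir=7, level 0.
Iteration 1: join on id=7 -> opt (id 7, parent_dir=3, level 1).
Iteration 2: join on id=3 -> home (id 3, parent_dir=2, level 2).
Iteration 3: join on id=2 -> mail (id 2, parent_dir=1, level 3).
Iteration 4: join on id=1 -> var (id 1, parent_dir=NULL, level 4).
Iteration 5: parent_dir is NULL; no match; recursion stops.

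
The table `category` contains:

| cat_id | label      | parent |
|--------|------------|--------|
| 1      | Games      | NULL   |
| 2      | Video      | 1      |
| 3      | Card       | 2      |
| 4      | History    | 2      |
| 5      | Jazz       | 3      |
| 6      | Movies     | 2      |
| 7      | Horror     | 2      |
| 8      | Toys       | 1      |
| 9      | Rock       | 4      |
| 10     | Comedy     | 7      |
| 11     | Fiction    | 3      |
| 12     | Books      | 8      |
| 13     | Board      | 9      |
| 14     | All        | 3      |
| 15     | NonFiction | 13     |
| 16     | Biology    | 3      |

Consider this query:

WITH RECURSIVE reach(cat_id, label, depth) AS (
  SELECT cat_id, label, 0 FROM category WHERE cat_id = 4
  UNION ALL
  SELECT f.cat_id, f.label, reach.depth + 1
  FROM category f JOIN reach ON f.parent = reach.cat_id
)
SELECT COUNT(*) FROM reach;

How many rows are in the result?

4

Base: cat_id=4 (History) at depth 0.
Iteration 1: rows with parent in {4} -> Rock (id 9, depth 1).
Iteration 2: rows with parent in {9} -> Board (id 13, depth 2).
Iteration 3: rows with parent in {13} -> NonFiction (id 15, depth 3).
Iteration 4: no rows with parent in {15}; recursion stops.
Total rows emitted: 4.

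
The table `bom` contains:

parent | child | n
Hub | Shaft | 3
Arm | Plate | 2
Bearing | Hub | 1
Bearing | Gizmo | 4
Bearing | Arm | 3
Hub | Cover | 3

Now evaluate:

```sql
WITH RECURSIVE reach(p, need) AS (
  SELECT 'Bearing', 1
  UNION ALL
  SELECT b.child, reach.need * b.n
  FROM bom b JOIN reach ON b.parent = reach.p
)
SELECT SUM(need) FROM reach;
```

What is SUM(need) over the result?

Base: (Bearing, need=1).
Iteration 1: components of {Bearing} -> Arm = 1*3 = 3, Gizmo = 1*4 = 4, Hub = 1*1 = 1.
Iteration 2: components of {Arm,Gizmo,Hub} -> Cover = 1*3 = 3, Plate = 3*2 = 6, Shaft = 1*3 = 3.
Iteration 3: no further components; recursion stops.
SUM(need) = 1 + 4 + 3 + 1 + 6 + 3 + 3 = 21.

21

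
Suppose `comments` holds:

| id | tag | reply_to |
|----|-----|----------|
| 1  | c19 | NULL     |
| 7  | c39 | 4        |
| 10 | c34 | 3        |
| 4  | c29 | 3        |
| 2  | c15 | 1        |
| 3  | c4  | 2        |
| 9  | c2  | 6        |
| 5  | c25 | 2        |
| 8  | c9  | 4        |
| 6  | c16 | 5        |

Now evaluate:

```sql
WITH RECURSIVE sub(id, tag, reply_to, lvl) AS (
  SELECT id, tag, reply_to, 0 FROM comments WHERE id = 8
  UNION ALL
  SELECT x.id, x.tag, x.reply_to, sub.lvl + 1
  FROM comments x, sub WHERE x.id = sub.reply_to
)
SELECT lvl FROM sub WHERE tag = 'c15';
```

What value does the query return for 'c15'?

3

Base: id=8 (c9), reply_to=4, lvl 0.
Iteration 1: join on id=4 -> c29 (id 4, reply_to=3, lvl 1).
Iteration 2: join on id=3 -> c4 (id 3, reply_to=2, lvl 2).
Iteration 3: join on id=2 -> c15 (id 2, reply_to=1, lvl 3).
Iteration 4: join on id=1 -> c19 (id 1, reply_to=NULL, lvl 4).
Iteration 5: reply_to is NULL; no match; recursion stops.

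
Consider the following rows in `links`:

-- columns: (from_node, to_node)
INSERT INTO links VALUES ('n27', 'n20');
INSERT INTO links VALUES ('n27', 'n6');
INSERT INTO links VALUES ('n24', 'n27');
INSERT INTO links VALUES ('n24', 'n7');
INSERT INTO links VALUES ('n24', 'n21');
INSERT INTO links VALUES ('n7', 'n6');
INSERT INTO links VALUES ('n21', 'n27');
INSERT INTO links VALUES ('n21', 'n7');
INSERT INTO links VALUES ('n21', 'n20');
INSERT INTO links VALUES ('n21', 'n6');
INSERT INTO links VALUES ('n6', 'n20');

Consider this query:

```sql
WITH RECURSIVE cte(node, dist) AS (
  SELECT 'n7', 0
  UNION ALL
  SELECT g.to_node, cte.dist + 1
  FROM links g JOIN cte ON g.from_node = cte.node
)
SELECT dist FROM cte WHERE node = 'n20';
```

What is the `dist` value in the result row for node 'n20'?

Base: (n7, dist=0).
Iteration 1: edges from {n7} -> (n6, dist=1).
Iteration 2: edges from {n6} -> (n20, dist=2).
Iteration 3: no outgoing edges from {n20}; recursion stops.

2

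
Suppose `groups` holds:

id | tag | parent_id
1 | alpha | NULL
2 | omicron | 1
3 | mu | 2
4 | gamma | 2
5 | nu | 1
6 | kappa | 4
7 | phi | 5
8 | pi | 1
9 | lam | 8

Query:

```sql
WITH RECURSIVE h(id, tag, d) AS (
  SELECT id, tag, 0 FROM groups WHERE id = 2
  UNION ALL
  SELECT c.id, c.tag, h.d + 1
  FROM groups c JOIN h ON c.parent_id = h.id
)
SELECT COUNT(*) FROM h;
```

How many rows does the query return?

Base: id=2 (omicron) at d 0.
Iteration 1: rows with parent_id in {2} -> mu (id 3, d 1), gamma (id 4, d 1).
Iteration 2: rows with parent_id in {3,4} -> kappa (id 6, d 2).
Iteration 3: no rows with parent_id in {6}; recursion stops.
Total rows emitted: 4.

4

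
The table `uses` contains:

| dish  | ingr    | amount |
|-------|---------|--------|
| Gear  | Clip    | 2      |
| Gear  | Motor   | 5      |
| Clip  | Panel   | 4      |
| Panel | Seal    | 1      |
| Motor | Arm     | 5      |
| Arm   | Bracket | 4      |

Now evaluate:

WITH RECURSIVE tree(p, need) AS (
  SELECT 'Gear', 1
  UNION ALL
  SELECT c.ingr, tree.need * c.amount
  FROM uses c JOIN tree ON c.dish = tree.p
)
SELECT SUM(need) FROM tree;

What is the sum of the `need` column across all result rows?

149

Base: (Gear, need=1).
Iteration 1: components of {Gear} -> Clip = 1*2 = 2, Motor = 1*5 = 5.
Iteration 2: components of {Clip,Motor} -> Arm = 5*5 = 25, Panel = 2*4 = 8.
Iteration 3: components of {Arm,Panel} -> Bracket = 25*4 = 100, Seal = 8*1 = 8.
Iteration 4: no further components; recursion stops.
SUM(need) = 1 + 2 + 5 + 8 + 25 + 8 + 100 = 149.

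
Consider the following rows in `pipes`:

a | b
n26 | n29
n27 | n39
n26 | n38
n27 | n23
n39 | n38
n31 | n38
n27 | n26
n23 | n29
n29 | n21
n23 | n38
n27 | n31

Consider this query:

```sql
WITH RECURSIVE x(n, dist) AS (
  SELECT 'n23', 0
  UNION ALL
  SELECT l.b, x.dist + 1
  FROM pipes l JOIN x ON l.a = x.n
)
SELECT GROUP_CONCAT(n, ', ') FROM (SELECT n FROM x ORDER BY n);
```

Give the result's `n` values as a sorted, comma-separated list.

n21, n23, n29, n38

Base: (n23, dist=0).
Iteration 1: edges from {n23} -> (n29, dist=1), (n38, dist=1).
Iteration 2: edges from {n29,n38} -> (n21, dist=2).
Iteration 3: no outgoing edges from {n21}; recursion stops.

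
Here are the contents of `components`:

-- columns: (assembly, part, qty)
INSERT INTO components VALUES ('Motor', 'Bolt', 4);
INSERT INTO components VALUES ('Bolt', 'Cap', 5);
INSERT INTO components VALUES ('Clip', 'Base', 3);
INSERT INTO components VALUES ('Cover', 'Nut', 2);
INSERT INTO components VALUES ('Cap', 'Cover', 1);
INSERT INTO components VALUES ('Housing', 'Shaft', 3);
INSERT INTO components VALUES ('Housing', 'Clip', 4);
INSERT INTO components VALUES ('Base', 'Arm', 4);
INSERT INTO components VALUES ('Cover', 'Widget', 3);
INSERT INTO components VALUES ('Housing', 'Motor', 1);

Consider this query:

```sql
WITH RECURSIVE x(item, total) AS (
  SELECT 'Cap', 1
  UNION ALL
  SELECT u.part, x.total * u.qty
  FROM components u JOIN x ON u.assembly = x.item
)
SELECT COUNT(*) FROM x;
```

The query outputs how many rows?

4

Base: (Cap, total=1).
Iteration 1: components of {Cap} -> Cover = 1*1 = 1.
Iteration 2: components of {Cover} -> Nut = 1*2 = 2, Widget = 1*3 = 3.
Iteration 3: no further components; recursion stops.
Total rows emitted: 4.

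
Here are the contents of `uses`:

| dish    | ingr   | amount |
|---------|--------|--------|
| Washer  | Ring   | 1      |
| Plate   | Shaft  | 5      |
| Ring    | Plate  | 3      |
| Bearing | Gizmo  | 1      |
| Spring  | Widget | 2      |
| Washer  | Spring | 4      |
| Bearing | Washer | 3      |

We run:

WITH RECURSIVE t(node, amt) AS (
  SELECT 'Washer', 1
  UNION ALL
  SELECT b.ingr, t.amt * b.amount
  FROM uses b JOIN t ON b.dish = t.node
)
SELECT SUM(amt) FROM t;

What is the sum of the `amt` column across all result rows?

Base: (Washer, amt=1).
Iteration 1: components of {Washer} -> Ring = 1*1 = 1, Spring = 1*4 = 4.
Iteration 2: components of {Ring,Spring} -> Plate = 1*3 = 3, Widget = 4*2 = 8.
Iteration 3: components of {Plate,Widget} -> Shaft = 3*5 = 15.
Iteration 4: no further components; recursion stops.
SUM(amt) = 1 + 1 + 4 + 3 + 8 + 15 = 32.

32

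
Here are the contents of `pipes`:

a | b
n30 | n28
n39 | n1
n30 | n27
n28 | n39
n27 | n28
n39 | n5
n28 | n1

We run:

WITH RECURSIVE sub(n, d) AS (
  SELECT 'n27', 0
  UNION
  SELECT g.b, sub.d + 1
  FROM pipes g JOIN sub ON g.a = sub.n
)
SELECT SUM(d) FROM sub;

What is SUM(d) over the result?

Base: (n27, d=0).
Iteration 1: edges from {n27} -> (n28, d=1).
Iteration 2: edges from {n28} -> (n1, d=2), (n39, d=2).
Iteration 3: edges from {n1,n39} -> (n1, d=3), (n5, d=3).
Iteration 4: no outgoing edges from {n1,n5}; recursion stops.
SUM(d) = 0 + 1 + 2 + 2 + 3 + 3 = 11.

11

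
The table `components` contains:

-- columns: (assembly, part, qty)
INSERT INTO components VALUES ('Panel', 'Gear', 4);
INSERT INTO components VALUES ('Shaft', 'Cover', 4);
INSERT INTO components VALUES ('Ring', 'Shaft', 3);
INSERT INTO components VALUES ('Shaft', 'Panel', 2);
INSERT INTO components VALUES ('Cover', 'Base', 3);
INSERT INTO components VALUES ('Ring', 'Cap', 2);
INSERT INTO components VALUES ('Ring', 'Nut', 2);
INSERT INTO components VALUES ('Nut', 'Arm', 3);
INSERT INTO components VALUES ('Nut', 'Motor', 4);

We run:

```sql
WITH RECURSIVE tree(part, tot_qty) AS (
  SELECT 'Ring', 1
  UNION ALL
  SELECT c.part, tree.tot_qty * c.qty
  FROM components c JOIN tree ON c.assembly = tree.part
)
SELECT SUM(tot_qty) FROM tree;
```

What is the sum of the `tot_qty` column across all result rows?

Base: (Ring, tot_qty=1).
Iteration 1: components of {Ring} -> Cap = 1*2 = 2, Nut = 1*2 = 2, Shaft = 1*3 = 3.
Iteration 2: components of {Cap,Nut,Shaft} -> Arm = 2*3 = 6, Cover = 3*4 = 12, Motor = 2*4 = 8, Panel = 3*2 = 6.
Iteration 3: components of {Arm,Cover,Motor,Panel} -> Base = 12*3 = 36, Gear = 6*4 = 24.
Iteration 4: no further components; recursion stops.
SUM(tot_qty) = 1 + 2 + 2 + 3 + 8 + 6 + 12 + 6 + 36 + 24 = 100.

100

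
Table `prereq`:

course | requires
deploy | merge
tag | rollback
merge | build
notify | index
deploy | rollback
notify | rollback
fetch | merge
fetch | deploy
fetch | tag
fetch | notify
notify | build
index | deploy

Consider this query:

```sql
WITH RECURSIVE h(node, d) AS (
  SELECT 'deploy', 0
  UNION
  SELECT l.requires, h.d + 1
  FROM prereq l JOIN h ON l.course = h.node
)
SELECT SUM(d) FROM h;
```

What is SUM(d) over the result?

Base: (deploy, d=0).
Iteration 1: edges from {deploy} -> (merge, d=1), (rollback, d=1).
Iteration 2: edges from {merge,rollback} -> (build, d=2).
Iteration 3: no outgoing edges from {build}; recursion stops.
SUM(d) = 0 + 1 + 1 + 2 = 4.

4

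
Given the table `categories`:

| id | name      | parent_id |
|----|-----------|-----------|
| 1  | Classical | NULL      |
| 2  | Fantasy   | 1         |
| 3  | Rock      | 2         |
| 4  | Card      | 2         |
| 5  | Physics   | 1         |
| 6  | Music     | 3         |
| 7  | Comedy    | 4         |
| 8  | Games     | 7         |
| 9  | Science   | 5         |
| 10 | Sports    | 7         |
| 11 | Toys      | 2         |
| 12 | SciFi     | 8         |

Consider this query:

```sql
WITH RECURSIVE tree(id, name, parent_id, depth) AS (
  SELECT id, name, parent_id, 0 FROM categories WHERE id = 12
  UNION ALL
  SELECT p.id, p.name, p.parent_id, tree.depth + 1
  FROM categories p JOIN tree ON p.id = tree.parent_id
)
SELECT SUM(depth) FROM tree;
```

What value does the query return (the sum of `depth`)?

15

Base: id=12 (SciFi), parent_id=8, depth 0.
Iteration 1: join on id=8 -> Games (id 8, parent_id=7, depth 1).
Iteration 2: join on id=7 -> Comedy (id 7, parent_id=4, depth 2).
Iteration 3: join on id=4 -> Card (id 4, parent_id=2, depth 3).
Iteration 4: join on id=2 -> Fantasy (id 2, parent_id=1, depth 4).
Iteration 5: join on id=1 -> Classical (id 1, parent_id=NULL, depth 5).
Iteration 6: parent_id is NULL; no match; recursion stops.
SUM(depth) = 0 + 1 + 2 + 3 + 4 + 5 = 15.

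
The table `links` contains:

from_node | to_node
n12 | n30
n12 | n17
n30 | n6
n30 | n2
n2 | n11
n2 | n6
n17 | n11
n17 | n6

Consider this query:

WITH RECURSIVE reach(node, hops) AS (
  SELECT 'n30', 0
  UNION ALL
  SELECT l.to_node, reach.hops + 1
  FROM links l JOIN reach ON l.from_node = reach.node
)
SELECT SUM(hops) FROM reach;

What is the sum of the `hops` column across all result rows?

Base: (n30, hops=0).
Iteration 1: edges from {n30} -> (n2, hops=1), (n6, hops=1).
Iteration 2: edges from {n2,n6} -> (n11, hops=2), (n6, hops=2).
Iteration 3: no outgoing edges from {n11,n6}; recursion stops.
SUM(hops) = 0 + 1 + 1 + 2 + 2 = 6.

6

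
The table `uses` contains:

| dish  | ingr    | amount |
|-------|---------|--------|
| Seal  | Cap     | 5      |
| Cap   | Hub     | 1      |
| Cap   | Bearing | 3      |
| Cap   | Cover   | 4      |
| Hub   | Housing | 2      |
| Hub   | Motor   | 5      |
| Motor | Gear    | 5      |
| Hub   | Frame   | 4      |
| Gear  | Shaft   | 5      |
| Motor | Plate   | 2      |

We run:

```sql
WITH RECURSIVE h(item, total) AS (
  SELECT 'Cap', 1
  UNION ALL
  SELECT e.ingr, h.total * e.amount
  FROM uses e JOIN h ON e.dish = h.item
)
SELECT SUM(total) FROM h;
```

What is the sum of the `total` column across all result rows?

Base: (Cap, total=1).
Iteration 1: components of {Cap} -> Bearing = 1*3 = 3, Cover = 1*4 = 4, Hub = 1*1 = 1.
Iteration 2: components of {Bearing,Cover,Hub} -> Frame = 1*4 = 4, Housing = 1*2 = 2, Motor = 1*5 = 5.
Iteration 3: components of {Frame,Housing,Motor} -> Gear = 5*5 = 25, Plate = 5*2 = 10.
Iteration 4: components of {Gear,Plate} -> Shaft = 25*5 = 125.
Iteration 5: no further components; recursion stops.
SUM(total) = 1 + 1 + 3 + 4 + 2 + 5 + 4 + 25 + 10 + 125 = 180.

180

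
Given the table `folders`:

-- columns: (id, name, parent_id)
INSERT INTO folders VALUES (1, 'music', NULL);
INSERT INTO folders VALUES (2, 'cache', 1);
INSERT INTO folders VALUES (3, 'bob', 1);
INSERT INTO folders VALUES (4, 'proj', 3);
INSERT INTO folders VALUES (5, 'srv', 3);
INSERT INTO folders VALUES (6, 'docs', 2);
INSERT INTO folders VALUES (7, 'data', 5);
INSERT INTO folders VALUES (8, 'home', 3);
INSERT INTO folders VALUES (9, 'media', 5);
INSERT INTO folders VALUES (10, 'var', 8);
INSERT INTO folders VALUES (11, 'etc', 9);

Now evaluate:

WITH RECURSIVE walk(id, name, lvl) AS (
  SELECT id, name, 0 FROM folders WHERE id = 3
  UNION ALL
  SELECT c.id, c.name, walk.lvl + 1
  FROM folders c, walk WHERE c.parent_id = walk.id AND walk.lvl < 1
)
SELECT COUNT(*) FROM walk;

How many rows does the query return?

Base: id=3 (bob) at lvl 0.
Iteration 1: rows with parent_id in {3} -> proj (id 4, lvl 1), srv (id 5, lvl 1), home (id 8, lvl 1).
Iteration 2: lvl < 1 fails for all current rows; recursion stops.
Total rows emitted: 4.

4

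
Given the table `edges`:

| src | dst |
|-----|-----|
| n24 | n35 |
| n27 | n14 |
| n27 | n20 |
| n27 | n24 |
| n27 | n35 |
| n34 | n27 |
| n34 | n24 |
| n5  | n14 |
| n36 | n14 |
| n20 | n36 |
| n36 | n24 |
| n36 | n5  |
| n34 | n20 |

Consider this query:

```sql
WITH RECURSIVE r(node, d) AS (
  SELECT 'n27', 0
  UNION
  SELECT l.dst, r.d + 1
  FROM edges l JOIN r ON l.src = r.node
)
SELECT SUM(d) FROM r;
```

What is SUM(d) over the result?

Base: (n27, d=0).
Iteration 1: edges from {n27} -> (n14, d=1), (n20, d=1), (n24, d=1), (n35, d=1).
Iteration 2: edges from {n14,n20,n24,n35} -> (n35, d=2), (n36, d=2).
Iteration 3: edges from {n35,n36} -> (n14, d=3), (n24, d=3), (n5, d=3).
Iteration 4: edges from {n14,n24,n5} -> (n14, d=4), (n35, d=4).
Iteration 5: no outgoing edges from {n14,n35}; recursion stops.
SUM(d) = 0 + 1 + 1 + 1 + 1 + 2 + 2 + 3 + 3 + 3 + 4 + 4 = 25.

25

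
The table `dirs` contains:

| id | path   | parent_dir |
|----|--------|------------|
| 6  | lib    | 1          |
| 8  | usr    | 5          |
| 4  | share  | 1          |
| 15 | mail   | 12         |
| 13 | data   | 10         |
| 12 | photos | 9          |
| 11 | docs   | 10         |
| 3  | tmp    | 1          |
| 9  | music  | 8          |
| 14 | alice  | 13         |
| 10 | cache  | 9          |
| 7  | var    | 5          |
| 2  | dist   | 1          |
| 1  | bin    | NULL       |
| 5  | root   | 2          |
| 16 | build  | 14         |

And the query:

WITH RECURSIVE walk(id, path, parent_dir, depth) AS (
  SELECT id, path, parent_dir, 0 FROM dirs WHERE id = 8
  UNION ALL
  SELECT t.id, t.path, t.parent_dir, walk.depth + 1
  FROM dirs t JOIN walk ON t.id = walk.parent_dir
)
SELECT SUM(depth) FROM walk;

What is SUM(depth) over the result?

Base: id=8 (usr), parent_dir=5, depth 0.
Iteration 1: join on id=5 -> root (id 5, parent_dir=2, depth 1).
Iteration 2: join on id=2 -> dist (id 2, parent_dir=1, depth 2).
Iteration 3: join on id=1 -> bin (id 1, parent_dir=NULL, depth 3).
Iteration 4: parent_dir is NULL; no match; recursion stops.
SUM(depth) = 0 + 1 + 2 + 3 = 6.

6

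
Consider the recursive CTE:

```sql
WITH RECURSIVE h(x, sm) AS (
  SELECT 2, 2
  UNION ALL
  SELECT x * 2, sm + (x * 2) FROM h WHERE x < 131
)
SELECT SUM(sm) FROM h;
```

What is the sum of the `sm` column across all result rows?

1004

Base: x=2, sm=2.
Iteration 1: 2 < 131 holds -> x = 2 * 2 = 4, sm = 2 + 4 = 6.
Iteration 2: 4 < 131 holds -> x = 4 * 2 = 8, sm = 6 + 8 = 14.
Iteration 3: 8 < 131 holds -> x = 8 * 2 = 16, sm = 14 + 16 = 30.
Iteration 4: 16 < 131 holds -> x = 16 * 2 = 32, sm = 30 + 32 = 62.
Iteration 5: 32 < 131 holds -> x = 32 * 2 = 64, sm = 62 + 64 = 126.
Iteration 6: 64 < 131 holds -> x = 64 * 2 = 128, sm = 126 + 128 = 254.
Iteration 7: 128 < 131 holds -> x = 128 * 2 = 256, sm = 254 + 256 = 510.
Iteration 8: 256 < 131 fails; recursion stops.
SUM(sm) = 2 + 6 + 14 + 30 + 62 + 126 + 254 + 510 = 1004.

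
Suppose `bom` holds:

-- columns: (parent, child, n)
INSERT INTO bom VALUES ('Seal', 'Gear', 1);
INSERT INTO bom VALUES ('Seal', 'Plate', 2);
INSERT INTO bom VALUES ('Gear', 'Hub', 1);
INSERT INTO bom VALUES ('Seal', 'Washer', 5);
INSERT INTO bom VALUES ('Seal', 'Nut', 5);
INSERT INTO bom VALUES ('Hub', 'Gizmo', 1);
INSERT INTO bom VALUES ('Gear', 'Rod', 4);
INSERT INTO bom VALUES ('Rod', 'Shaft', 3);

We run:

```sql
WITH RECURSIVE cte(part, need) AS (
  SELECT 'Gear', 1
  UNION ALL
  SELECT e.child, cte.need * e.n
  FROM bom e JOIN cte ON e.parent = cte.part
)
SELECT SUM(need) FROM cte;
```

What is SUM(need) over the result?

19

Base: (Gear, need=1).
Iteration 1: components of {Gear} -> Hub = 1*1 = 1, Rod = 1*4 = 4.
Iteration 2: components of {Hub,Rod} -> Gizmo = 1*1 = 1, Shaft = 4*3 = 12.
Iteration 3: no further components; recursion stops.
SUM(need) = 1 + 1 + 4 + 1 + 12 = 19.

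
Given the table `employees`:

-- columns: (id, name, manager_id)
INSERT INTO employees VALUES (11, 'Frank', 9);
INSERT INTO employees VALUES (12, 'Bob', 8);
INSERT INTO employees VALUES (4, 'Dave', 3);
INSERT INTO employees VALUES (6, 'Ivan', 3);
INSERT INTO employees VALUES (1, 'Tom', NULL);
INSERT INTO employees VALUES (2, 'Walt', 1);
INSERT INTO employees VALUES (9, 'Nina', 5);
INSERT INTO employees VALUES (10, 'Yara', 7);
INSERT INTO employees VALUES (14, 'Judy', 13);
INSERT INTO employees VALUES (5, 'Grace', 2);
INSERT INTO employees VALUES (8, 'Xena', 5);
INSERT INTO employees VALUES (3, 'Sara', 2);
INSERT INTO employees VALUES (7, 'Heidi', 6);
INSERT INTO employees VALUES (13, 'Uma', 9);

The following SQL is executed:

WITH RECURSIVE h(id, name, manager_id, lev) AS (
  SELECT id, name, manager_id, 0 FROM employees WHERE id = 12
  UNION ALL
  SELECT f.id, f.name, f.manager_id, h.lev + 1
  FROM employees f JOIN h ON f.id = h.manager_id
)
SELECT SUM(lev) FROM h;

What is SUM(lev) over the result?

Base: id=12 (Bob), manager_id=8, lev 0.
Iteration 1: join on id=8 -> Xena (id 8, manager_id=5, lev 1).
Iteration 2: join on id=5 -> Grace (id 5, manager_id=2, lev 2).
Iteration 3: join on id=2 -> Walt (id 2, manager_id=1, lev 3).
Iteration 4: join on id=1 -> Tom (id 1, manager_id=NULL, lev 4).
Iteration 5: manager_id is NULL; no match; recursion stops.
SUM(lev) = 0 + 1 + 2 + 3 + 4 = 10.

10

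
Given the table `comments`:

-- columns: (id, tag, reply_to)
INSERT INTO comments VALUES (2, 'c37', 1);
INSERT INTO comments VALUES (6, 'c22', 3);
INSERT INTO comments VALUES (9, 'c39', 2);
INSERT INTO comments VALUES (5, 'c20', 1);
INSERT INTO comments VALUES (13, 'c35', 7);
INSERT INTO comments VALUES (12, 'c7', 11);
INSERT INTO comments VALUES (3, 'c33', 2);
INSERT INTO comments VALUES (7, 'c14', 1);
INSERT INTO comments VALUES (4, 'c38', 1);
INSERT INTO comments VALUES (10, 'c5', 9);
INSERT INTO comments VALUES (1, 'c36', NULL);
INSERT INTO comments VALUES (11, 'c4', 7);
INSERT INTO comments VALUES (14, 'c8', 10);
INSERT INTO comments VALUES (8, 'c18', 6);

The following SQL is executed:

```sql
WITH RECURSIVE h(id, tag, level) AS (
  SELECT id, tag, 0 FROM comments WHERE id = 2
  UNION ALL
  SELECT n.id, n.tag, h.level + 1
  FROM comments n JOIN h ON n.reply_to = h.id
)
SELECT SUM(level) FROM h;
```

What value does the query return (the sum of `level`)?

Base: id=2 (c37) at level 0.
Iteration 1: rows with reply_to in {2} -> c33 (id 3, level 1), c39 (id 9, level 1).
Iteration 2: rows with reply_to in {3,9} -> c22 (id 6, level 2), c5 (id 10, level 2).
Iteration 3: rows with reply_to in {6,10} -> c18 (id 8, level 3), c8 (id 14, level 3).
Iteration 4: no rows with reply_to in {8,14}; recursion stops.
SUM(level) = 0 + 1 + 1 + 2 + 2 + 3 + 3 = 12.

12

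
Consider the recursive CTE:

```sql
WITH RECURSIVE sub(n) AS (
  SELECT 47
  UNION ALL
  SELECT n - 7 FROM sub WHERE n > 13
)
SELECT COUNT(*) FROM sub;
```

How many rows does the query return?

6

Base: n=47.
Iteration 1: 47 > 13 holds -> n = 47 - 7 = 40.
Iteration 2: 40 > 13 holds -> n = 40 - 7 = 33.
Iteration 3: 33 > 13 holds -> n = 33 - 7 = 26.
Iteration 4: 26 > 13 holds -> n = 26 - 7 = 19.
Iteration 5: 19 > 13 holds -> n = 19 - 7 = 12.
Iteration 6: 12 > 13 fails; recursion stops.
Total rows emitted: 6.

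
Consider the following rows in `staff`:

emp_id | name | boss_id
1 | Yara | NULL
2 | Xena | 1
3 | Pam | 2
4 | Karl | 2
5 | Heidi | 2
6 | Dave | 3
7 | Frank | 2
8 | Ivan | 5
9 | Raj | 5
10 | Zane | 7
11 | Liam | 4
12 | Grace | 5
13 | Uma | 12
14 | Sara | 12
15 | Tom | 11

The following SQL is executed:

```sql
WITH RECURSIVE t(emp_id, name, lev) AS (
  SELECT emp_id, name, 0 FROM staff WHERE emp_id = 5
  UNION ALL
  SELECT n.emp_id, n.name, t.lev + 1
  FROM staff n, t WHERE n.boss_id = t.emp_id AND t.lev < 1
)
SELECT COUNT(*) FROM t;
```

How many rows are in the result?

Base: emp_id=5 (Heidi) at lev 0.
Iteration 1: rows with boss_id in {5} -> Ivan (id 8, lev 1), Raj (id 9, lev 1), Grace (id 12, lev 1).
Iteration 2: lev < 1 fails for all current rows; recursion stops.
Total rows emitted: 4.

4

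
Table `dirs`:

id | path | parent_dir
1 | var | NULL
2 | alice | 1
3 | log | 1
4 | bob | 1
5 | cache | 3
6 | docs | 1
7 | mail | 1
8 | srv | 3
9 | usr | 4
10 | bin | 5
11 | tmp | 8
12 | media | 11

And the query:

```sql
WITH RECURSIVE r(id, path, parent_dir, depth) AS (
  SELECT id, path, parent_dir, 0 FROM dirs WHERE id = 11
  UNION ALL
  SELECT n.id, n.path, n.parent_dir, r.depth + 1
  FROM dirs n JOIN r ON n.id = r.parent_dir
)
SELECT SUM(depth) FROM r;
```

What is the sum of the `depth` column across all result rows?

Base: id=11 (tmp), parent_dir=8, depth 0.
Iteration 1: join on id=8 -> srv (id 8, parent_dir=3, depth 1).
Iteration 2: join on id=3 -> log (id 3, parent_dir=1, depth 2).
Iteration 3: join on id=1 -> var (id 1, parent_dir=NULL, depth 3).
Iteration 4: parent_dir is NULL; no match; recursion stops.
SUM(depth) = 0 + 1 + 2 + 3 = 6.

6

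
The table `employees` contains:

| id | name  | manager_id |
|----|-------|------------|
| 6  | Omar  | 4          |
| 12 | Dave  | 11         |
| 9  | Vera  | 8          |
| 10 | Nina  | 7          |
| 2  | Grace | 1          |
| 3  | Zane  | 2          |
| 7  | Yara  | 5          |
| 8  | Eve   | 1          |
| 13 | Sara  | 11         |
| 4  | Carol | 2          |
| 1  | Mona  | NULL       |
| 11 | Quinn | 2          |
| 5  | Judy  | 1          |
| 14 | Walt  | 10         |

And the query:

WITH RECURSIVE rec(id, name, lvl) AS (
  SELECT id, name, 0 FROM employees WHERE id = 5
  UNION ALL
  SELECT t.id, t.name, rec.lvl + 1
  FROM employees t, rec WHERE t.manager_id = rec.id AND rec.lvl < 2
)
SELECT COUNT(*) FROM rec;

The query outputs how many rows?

3

Base: id=5 (Judy) at lvl 0.
Iteration 1: rows with manager_id in {5} -> Yara (id 7, lvl 1).
Iteration 2: rows with manager_id in {7} -> Nina (id 10, lvl 2).
Iteration 3: lvl < 2 fails for all current rows; recursion stops.
Total rows emitted: 3.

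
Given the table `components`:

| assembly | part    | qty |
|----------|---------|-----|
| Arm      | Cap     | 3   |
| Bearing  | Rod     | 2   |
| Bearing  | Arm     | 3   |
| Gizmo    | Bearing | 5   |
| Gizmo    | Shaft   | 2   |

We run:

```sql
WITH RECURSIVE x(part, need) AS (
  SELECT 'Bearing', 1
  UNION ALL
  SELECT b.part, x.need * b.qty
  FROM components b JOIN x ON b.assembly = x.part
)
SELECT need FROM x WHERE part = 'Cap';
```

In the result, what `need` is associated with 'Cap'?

Base: (Bearing, need=1).
Iteration 1: components of {Bearing} -> Arm = 1*3 = 3, Rod = 1*2 = 2.
Iteration 2: components of {Arm,Rod} -> Cap = 3*3 = 9.
Iteration 3: no further components; recursion stops.

9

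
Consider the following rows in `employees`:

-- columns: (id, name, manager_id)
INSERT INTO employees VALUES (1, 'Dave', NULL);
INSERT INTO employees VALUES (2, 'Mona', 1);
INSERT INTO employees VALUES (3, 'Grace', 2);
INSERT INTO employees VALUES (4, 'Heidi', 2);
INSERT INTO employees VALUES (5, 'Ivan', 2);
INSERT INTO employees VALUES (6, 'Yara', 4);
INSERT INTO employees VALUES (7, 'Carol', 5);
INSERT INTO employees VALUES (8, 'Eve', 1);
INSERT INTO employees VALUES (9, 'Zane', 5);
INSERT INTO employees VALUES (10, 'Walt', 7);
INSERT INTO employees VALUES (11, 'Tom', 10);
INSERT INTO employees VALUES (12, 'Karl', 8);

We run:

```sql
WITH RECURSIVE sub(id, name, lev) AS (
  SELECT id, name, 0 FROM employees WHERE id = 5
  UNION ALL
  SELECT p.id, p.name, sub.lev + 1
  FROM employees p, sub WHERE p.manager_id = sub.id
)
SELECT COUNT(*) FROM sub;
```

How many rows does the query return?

Base: id=5 (Ivan) at lev 0.
Iteration 1: rows with manager_id in {5} -> Carol (id 7, lev 1), Zane (id 9, lev 1).
Iteration 2: rows with manager_id in {7,9} -> Walt (id 10, lev 2).
Iteration 3: rows with manager_id in {10} -> Tom (id 11, lev 3).
Iteration 4: no rows with manager_id in {11}; recursion stops.
Total rows emitted: 5.

5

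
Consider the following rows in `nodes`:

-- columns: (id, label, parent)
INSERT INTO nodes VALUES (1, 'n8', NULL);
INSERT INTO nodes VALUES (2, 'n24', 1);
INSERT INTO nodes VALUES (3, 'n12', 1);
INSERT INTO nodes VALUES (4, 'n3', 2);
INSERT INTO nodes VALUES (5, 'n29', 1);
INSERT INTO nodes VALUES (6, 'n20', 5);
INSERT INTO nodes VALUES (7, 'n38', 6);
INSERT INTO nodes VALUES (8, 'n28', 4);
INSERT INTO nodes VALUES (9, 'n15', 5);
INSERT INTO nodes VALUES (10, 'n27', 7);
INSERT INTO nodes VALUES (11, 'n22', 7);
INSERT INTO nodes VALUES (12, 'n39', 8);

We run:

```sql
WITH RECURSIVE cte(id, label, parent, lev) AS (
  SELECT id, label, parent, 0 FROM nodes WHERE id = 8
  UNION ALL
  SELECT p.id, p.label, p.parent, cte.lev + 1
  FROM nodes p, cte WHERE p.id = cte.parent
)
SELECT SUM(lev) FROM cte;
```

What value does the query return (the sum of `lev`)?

6

Base: id=8 (n28), parent=4, lev 0.
Iteration 1: join on id=4 -> n3 (id 4, parent=2, lev 1).
Iteration 2: join on id=2 -> n24 (id 2, parent=1, lev 2).
Iteration 3: join on id=1 -> n8 (id 1, parent=NULL, lev 3).
Iteration 4: parent is NULL; no match; recursion stops.
SUM(lev) = 0 + 1 + 2 + 3 = 6.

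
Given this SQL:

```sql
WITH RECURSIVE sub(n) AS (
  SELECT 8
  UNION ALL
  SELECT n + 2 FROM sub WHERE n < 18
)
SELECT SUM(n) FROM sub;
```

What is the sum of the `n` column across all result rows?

78

Base: n=8.
Iteration 1: 8 < 18 holds -> n = 8 + 2 = 10.
Iteration 2: 10 < 18 holds -> n = 10 + 2 = 12.
Iteration 3: 12 < 18 holds -> n = 12 + 2 = 14.
Iteration 4: 14 < 18 holds -> n = 14 + 2 = 16.
Iteration 5: 16 < 18 holds -> n = 16 + 2 = 18.
Iteration 6: 18 < 18 fails; recursion stops.
SUM(n) = 8 + 10 + 12 + 14 + 16 + 18 = 78.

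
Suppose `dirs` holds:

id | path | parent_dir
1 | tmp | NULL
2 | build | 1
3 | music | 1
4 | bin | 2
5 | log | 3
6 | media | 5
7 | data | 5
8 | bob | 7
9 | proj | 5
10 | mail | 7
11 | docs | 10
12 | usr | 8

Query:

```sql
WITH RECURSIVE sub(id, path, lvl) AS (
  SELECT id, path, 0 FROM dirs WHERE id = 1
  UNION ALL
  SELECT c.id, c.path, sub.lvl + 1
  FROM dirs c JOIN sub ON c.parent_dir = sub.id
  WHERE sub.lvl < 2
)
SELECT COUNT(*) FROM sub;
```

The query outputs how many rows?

Base: id=1 (tmp) at lvl 0.
Iteration 1: rows with parent_dir in {1} -> build (id 2, lvl 1), music (id 3, lvl 1).
Iteration 2: rows with parent_dir in {2,3} -> bin (id 4, lvl 2), log (id 5, lvl 2).
Iteration 3: lvl < 2 fails for all current rows; recursion stops.
Total rows emitted: 5.

5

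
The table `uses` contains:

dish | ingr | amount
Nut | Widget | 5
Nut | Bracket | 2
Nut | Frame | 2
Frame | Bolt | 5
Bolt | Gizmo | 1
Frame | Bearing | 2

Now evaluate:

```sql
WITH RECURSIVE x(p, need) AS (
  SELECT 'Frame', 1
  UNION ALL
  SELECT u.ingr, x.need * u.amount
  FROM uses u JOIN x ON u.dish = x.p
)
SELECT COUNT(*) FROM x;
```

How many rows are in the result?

4

Base: (Frame, need=1).
Iteration 1: components of {Frame} -> Bearing = 1*2 = 2, Bolt = 1*5 = 5.
Iteration 2: components of {Bearing,Bolt} -> Gizmo = 5*1 = 5.
Iteration 3: no further components; recursion stops.
Total rows emitted: 4.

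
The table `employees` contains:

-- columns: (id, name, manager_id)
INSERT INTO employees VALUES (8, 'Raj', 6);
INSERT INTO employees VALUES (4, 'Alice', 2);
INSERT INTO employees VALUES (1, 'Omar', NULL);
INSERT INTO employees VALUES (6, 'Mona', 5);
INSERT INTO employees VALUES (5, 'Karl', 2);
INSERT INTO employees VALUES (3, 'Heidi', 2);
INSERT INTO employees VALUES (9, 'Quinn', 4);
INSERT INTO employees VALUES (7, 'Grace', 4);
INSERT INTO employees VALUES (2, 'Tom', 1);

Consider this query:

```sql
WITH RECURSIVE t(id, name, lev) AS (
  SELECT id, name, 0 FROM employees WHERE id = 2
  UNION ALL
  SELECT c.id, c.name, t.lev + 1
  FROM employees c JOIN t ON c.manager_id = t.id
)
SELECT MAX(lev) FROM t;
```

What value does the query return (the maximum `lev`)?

3

Base: id=2 (Tom) at lev 0.
Iteration 1: rows with manager_id in {2} -> Heidi (id 3, lev 1), Alice (id 4, lev 1), Karl (id 5, lev 1).
Iteration 2: rows with manager_id in {3,4,5} -> Mona (id 6, lev 2), Grace (id 7, lev 2), Quinn (id 9, lev 2).
Iteration 3: rows with manager_id in {6,7,9} -> Raj (id 8, lev 3).
Iteration 4: no rows with manager_id in {8}; recursion stops.
lev values: 0, 1, 1, 1, 2, 2, 2, 3; the maximum is 3.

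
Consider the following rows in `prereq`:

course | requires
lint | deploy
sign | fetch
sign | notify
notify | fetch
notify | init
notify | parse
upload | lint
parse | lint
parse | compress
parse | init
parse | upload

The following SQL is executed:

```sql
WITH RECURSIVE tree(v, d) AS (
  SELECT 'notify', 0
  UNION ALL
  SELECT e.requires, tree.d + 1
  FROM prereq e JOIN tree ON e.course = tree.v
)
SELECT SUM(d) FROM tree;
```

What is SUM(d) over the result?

Base: (notify, d=0).
Iteration 1: edges from {notify} -> (fetch, d=1), (init, d=1), (parse, d=1).
Iteration 2: edges from {fetch,init,parse} -> (compress, d=2), (init, d=2), (lint, d=2), (upload, d=2).
Iteration 3: edges from {compress,init,lint,upload} -> (deploy, d=3), (lint, d=3).
Iteration 4: edges from {deploy,lint} -> (deploy, d=4).
Iteration 5: no outgoing edges from {deploy}; recursion stops.
SUM(d) = 0 + 1 + 1 + 1 + 2 + 2 + 2 + 2 + 3 + 3 + 4 = 21.

21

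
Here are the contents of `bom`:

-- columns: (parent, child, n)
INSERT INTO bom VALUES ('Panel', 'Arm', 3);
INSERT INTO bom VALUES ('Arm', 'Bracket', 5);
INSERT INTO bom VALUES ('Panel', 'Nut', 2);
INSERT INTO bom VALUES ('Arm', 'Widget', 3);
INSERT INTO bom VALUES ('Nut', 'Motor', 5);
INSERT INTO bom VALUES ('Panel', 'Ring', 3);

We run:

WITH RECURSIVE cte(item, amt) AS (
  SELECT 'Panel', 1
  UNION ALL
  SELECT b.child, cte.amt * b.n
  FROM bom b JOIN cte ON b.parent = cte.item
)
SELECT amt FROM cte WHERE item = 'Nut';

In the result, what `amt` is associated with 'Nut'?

2

Base: (Panel, amt=1).
Iteration 1: components of {Panel} -> Arm = 1*3 = 3, Nut = 1*2 = 2, Ring = 1*3 = 3.
Iteration 2: components of {Arm,Nut,Ring} -> Bracket = 3*5 = 15, Motor = 2*5 = 10, Widget = 3*3 = 9.
Iteration 3: no further components; recursion stops.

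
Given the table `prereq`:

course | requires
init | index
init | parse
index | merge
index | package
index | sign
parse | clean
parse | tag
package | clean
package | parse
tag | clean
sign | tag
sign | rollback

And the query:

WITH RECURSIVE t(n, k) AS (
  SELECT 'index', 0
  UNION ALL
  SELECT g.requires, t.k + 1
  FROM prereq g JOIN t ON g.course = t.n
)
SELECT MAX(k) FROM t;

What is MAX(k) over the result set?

Base: (index, k=0).
Iteration 1: edges from {index} -> (merge, k=1), (package, k=1), (sign, k=1).
Iteration 2: edges from {merge,package,sign} -> (clean, k=2), (parse, k=2), (rollback, k=2), (tag, k=2).
Iteration 3: edges from {clean,parse,rollback,tag} -> (clean, k=3) x2, (tag, k=3). [UNION ALL keeps all 3 new rows, including repeats]
Iteration 4: edges from {clean,tag} -> (clean, k=4).
Iteration 5: no outgoing edges from {clean}; recursion stops.
k values: 0, 1, 1, 1, 2, 2, 2, 2, 3, 3, 3, 4; the maximum is 4.

4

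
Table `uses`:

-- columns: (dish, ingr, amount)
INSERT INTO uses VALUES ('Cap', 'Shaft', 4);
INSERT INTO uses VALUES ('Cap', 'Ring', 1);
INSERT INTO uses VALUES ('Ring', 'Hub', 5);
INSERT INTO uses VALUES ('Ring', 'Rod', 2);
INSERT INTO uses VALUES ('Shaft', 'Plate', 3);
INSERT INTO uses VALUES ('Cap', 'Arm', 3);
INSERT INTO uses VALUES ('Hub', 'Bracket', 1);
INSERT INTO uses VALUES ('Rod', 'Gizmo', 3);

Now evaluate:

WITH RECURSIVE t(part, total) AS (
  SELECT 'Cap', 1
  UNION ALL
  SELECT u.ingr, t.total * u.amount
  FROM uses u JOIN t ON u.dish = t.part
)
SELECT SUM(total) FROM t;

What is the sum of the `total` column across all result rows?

Base: (Cap, total=1).
Iteration 1: components of {Cap} -> Arm = 1*3 = 3, Ring = 1*1 = 1, Shaft = 1*4 = 4.
Iteration 2: components of {Arm,Ring,Shaft} -> Hub = 1*5 = 5, Plate = 4*3 = 12, Rod = 1*2 = 2.
Iteration 3: components of {Hub,Plate,Rod} -> Bracket = 5*1 = 5, Gizmo = 2*3 = 6.
Iteration 4: no further components; recursion stops.
SUM(total) = 1 + 4 + 1 + 3 + 12 + 5 + 2 + 5 + 6 = 39.

39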